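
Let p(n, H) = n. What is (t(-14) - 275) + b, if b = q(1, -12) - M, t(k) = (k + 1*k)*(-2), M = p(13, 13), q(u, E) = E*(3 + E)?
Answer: -124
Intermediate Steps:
M = 13
t(k) = -4*k (t(k) = (k + k)*(-2) = (2*k)*(-2) = -4*k)
b = 95 (b = -12*(3 - 12) - 1*13 = -12*(-9) - 13 = 108 - 13 = 95)
(t(-14) - 275) + b = (-4*(-14) - 275) + 95 = (56 - 275) + 95 = -219 + 95 = -124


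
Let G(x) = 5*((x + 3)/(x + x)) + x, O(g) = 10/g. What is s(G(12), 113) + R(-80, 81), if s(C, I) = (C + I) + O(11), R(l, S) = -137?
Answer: -701/88 ≈ -7.9659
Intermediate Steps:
G(x) = x + 5*(3 + x)/(2*x) (G(x) = 5*((3 + x)/((2*x))) + x = 5*((3 + x)*(1/(2*x))) + x = 5*((3 + x)/(2*x)) + x = 5*(3 + x)/(2*x) + x = x + 5*(3 + x)/(2*x))
s(C, I) = 10/11 + C + I (s(C, I) = (C + I) + 10/11 = 10/11 + C + I)
s(G(12), 113) + R(-80, 81) = (10/11 + (5/2 + 12 + (15/2)/12) + 113) - 137 = (10/11 + (5/2 + 12 + (15/2)*(1/12)) + 113) - 137 = (10/11 + (5/2 + 12 + 5/8) + 113) - 137 = (10/11 + 121/8 + 113) - 137 = 11355/88 - 137 = -701/88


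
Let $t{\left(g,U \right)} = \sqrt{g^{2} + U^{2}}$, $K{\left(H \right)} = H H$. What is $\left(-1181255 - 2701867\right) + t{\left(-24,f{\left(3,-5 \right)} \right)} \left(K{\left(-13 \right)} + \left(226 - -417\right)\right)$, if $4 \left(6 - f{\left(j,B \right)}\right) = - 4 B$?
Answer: $-3883122 + 812 \sqrt{577} \approx -3.8636 \cdot 10^{6}$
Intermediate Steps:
$f{\left(j,B \right)} = 6 + B$ ($f{\left(j,B \right)} = 6 - \frac{\left(-4\right) B}{4} = 6 + B$)
$K{\left(H \right)} = H^{2}$
$t{\left(g,U \right)} = \sqrt{U^{2} + g^{2}}$
$\left(-1181255 - 2701867\right) + t{\left(-24,f{\left(3,-5 \right)} \right)} \left(K{\left(-13 \right)} + \left(226 - -417\right)\right) = \left(-1181255 - 2701867\right) + \sqrt{\left(6 - 5\right)^{2} + \left(-24\right)^{2}} \left(\left(-13\right)^{2} + \left(226 - -417\right)\right) = -3883122 + \sqrt{1^{2} + 576} \left(169 + \left(226 + 417\right)\right) = -3883122 + \sqrt{1 + 576} \left(169 + 643\right) = -3883122 + \sqrt{577} \cdot 812 = -3883122 + 812 \sqrt{577}$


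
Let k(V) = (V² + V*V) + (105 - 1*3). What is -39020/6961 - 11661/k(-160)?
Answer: -2082976261/357113222 ≈ -5.8328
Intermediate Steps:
k(V) = 102 + 2*V² (k(V) = (V² + V²) + (105 - 3) = 2*V² + 102 = 102 + 2*V²)
-39020/6961 - 11661/k(-160) = -39020/6961 - 11661/(102 + 2*(-160)²) = -39020*1/6961 - 11661/(102 + 2*25600) = -39020/6961 - 11661/(102 + 51200) = -39020/6961 - 11661/51302 = -2082976261/357113222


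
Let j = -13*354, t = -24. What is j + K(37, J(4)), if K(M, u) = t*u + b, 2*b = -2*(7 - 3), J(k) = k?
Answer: -4702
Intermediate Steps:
b = -4 (b = (-2*(7 - 3))/2 = (-2*4)/2 = (1/2)*(-8) = -4)
j = -4602
K(M, u) = -4 - 24*u (K(M, u) = -24*u - 4 = -4 - 24*u)
j + K(37, J(4)) = -4602 + (-4 - 24*4) = -4602 + (-4 - 96) = -4602 - 100 = -4702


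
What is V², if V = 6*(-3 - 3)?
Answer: 1296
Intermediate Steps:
V = -36 (V = 6*(-6) = -36)
V² = (-36)² = 1296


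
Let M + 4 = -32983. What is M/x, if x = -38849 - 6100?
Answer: 32987/44949 ≈ 0.73388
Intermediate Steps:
M = -32987 (M = -4 - 32983 = -32987)
x = -44949
M/x = -32987/(-44949) = -32987*(-1/44949) = 32987/44949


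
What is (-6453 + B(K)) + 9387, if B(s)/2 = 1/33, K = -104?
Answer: 96824/33 ≈ 2934.1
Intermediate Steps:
B(s) = 2/33
(-6453 + B(K)) + 9387 = (-6453 + 2/33) + 9387 = -212947/33 + 9387 = 96824/33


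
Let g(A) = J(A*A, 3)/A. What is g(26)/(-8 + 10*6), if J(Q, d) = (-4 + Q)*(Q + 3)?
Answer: 57036/169 ≈ 337.49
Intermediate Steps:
J(Q, d) = (-4 + Q)*(3 + Q)
g(A) = (-12 + A**4 - A**2)/A (g(A) = (-12 + (A*A)**2 - A*A)/A = (-12 + (A**2)**2 - A**2)/A = (-12 + A**4 - A**2)/A)
g(26)/(-8 + 10*6) = (26**3 - 1*26 - 12/26)/(-8 + 10*6) = (17576 - 26 - 12*1/26)/(-8 + 60) = (17576 - 26 - 6/13)/52 = (228144/13)*(1/52) = 57036/169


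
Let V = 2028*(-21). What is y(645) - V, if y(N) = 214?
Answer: 42802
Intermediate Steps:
V = -42588
y(645) - V = 214 - 1*(-42588) = 214 + 42588 = 42802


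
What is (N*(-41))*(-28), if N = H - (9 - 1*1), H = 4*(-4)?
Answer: -27552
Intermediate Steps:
H = -16
N = -24 (N = -16 - (9 - 1*1) = -16 - (9 - 1) = -16 - 1*8 = -16 - 8 = -24)
(N*(-41))*(-28) = -24*(-41)*(-28) = 984*(-28) = -27552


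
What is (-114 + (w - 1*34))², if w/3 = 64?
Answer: 1936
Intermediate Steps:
w = 192 (w = 3*64 = 192)
(-114 + (w - 1*34))² = (-114 + (192 - 1*34))² = (-114 + (192 - 34))² = (-114 + 158)² = 44² = 1936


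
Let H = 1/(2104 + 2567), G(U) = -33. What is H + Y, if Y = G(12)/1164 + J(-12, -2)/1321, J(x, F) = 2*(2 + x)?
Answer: -103608713/2394111708 ≈ -0.043276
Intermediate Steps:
H = 1/4671 ≈ 0.00021409
J(x, F) = 4 + 2*x
Y = -22291/512548 (Y = -33/1164 + (4 + 2*(-12))/1321 = -33*1/1164 + (4 - 24)*(1/1321) = -11/388 - 20*1/1321 = -11/388 - 20/1321 = -22291/512548 ≈ -0.043491)
H + Y = 1/4671 - 22291/512548 = -103608713/2394111708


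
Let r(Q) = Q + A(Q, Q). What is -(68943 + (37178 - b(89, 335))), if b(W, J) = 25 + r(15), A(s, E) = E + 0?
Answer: -106066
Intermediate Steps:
A(s, E) = E
r(Q) = 2*Q (r(Q) = Q + Q = 2*Q)
b(W, J) = 55 (b(W, J) = 25 + 2*15 = 25 + 30 = 55)
-(68943 + (37178 - b(89, 335))) = -(68943 + (37178 - 1*55)) = -(68943 + (37178 - 55)) = -(68943 + 37123) = -1*106066 = -106066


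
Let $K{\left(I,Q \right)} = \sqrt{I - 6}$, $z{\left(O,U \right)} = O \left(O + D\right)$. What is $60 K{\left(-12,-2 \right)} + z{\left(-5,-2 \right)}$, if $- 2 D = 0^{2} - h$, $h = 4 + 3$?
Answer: $\frac{15}{2} + 180 i \sqrt{2} \approx 7.5 + 254.56 i$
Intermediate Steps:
$h = 7$
$D = \frac{7}{2}$ ($D = - \frac{0^{2} - 7}{2} = - \frac{0 - 7}{2} = \left(- \frac{1}{2}\right) \left(-7\right) = \frac{7}{2} \approx 3.5$)
$z{\left(O,U \right)} = O \left(\frac{7}{2} + O\right)$ ($z{\left(O,U \right)} = O \left(O + \frac{7}{2}\right) = O \left(\frac{7}{2} + O\right)$)
$K{\left(I,Q \right)} = \sqrt{-6 + I}$
$60 K{\left(-12,-2 \right)} + z{\left(-5,-2 \right)} = 60 \sqrt{-6 - 12} + \frac{1}{2} \left(-5\right) \left(7 + 2 \left(-5\right)\right) = 60 \sqrt{-18} + \frac{1}{2} \left(-5\right) \left(7 - 10\right) = 60 \cdot 3 i \sqrt{2} + \frac{1}{2} \left(-5\right) \left(-3\right) = 180 i \sqrt{2} + \frac{15}{2} = \frac{15}{2} + 180 i \sqrt{2}$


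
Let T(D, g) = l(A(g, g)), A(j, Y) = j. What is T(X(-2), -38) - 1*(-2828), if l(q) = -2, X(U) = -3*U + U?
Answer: 2826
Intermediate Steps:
X(U) = -2*U
T(D, g) = -2
T(X(-2), -38) - 1*(-2828) = -2 - 1*(-2828) = -2 + 2828 = 2826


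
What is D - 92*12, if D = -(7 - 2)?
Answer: -1109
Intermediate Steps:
D = -5 (D = -1*5 = -5)
D - 92*12 = -5 - 92*12 = -5 - 1104 = -1109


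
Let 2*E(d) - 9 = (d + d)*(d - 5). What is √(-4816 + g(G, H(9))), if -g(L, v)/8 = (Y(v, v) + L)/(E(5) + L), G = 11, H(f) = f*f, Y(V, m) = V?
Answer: 12*I*√32457/31 ≈ 69.739*I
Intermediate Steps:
H(f) = f²
E(d) = 9/2 + d*(-5 + d) (E(d) = 9/2 + ((d + d)*(d - 5))/2 = 9/2 + ((2*d)*(-5 + d))/2 = 9/2 + (2*d*(-5 + d))/2 = 9/2 + d*(-5 + d))
g(L, v) = -8*(L + v)/(9/2 + L) (g(L, v) = -8*(v + L)/((9/2 + 5² - 5*5) + L) = -8*(L + v)/((9/2 + 25 - 25) + L) = -8*(L + v)/(9/2 + L))
√(-4816 + g(G, H(9))) = √(-4816 + 16*(-1*11 - 1*9²)/(9 + 2*11)) = √(-4816 + 16*(-11 - 1*81)/(9 + 22)) = √(-4816 + 16*(-11 - 81)/31) = √(-4816 + 16*(1/31)*(-92)) = √(-4816 - 1472/31) = √(-150768/31) = 12*I*√32457/31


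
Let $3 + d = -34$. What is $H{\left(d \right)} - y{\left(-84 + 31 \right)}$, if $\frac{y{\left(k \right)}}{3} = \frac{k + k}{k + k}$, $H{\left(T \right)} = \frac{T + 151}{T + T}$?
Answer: $- \frac{168}{37} \approx -4.5405$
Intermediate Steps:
$d = -37$ ($d = -3 - 34 = -37$)
$H{\left(T \right)} = \frac{151 + T}{2 T}$
$y{\left(k \right)} = 3$ ($y{\left(k \right)} = 3 \frac{k + k}{k + k} = 3 \frac{2 k}{2 k} = 3 \cdot 2 k \frac{1}{2 k} = 3 \cdot 1 = 3$)
$H{\left(d \right)} - y{\left(-84 + 31 \right)} = \frac{151 - 37}{2 \left(-37\right)} - 3 = \frac{1}{2} \left(- \frac{1}{37}\right) 114 - 3 = - \frac{57}{37} - 3 = - \frac{168}{37}$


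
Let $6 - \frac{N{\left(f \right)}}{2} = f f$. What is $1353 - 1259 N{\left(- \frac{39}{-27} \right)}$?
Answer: $- \frac{688613}{81} \approx -8501.4$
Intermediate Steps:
$N{\left(f \right)} = 12 - 2 f^{2}$ ($N{\left(f \right)} = 12 - 2 f f = 12 - 2 f^{2}$)
$1353 - 1259 N{\left(- \frac{39}{-27} \right)} = 1353 - 1259 \left(12 - 2 \left(- \frac{39}{-27}\right)^{2}\right) = 1353 - 1259 \left(12 - 2 \left(\left(-39\right) \left(- \frac{1}{27}\right)\right)^{2}\right) = 1353 - 1259 \left(12 - 2 \left(\frac{13}{9}\right)^{2}\right) = 1353 - 1259 \left(12 - \frac{338}{81}\right) = 1353 - \frac{798206}{81} = - \frac{688613}{81}$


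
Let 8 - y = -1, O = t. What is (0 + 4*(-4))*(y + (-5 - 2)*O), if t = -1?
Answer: -256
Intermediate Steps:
O = -1
y = 9 (y = 8 - 1*(-1) = 8 + 1 = 9)
(0 + 4*(-4))*(y + (-5 - 2)*O) = (0 + 4*(-4))*(9 + (-5 - 2)*(-1)) = (0 - 16)*(9 - 7*(-1)) = -16*(9 + 7) = -16*16 = -256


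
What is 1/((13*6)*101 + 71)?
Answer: 1/7949 ≈ 0.00012580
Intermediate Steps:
1/((13*6)*101 + 71) = 1/(78*101 + 71) = 1/(7878 + 71) = 1/7949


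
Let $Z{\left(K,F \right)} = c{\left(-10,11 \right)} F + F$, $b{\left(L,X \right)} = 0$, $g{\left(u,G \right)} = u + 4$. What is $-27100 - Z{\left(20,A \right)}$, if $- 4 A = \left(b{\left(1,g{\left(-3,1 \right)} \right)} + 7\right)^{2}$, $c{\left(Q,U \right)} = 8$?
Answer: $- \frac{107959}{4} \approx -26990.0$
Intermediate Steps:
$g{\left(u,G \right)} = 4 + u$
$A = - \frac{49}{4}$ ($A = - \frac{\left(0 + 7\right)^{2}}{4} = - \frac{7^{2}}{4} = \left(- \frac{1}{4}\right) 49 = - \frac{49}{4} \approx -12.25$)
$Z{\left(K,F \right)} = 9 F$ ($Z{\left(K,F \right)} = 8 F + F = 9 F$)
$-27100 - Z{\left(20,A \right)} = -27100 - 9 \left(- \frac{49}{4}\right) = -27100 - - \frac{441}{4} = -27100 + \frac{441}{4} = - \frac{107959}{4}$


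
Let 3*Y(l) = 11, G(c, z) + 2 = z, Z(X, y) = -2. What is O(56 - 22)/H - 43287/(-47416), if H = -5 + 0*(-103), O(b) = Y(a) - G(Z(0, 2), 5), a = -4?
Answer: 554473/711240 ≈ 0.77959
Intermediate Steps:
G(c, z) = -2 + z
Y(l) = 11/3 (Y(l) = (1/3)*11 = 11/3)
O(b) = 2/3 (O(b) = 11/3 - (-2 + 5) = 11/3 - 1*3 = 11/3 - 3 = 2/3)
H = -5 (H = -5 + 0 = -5)
O(56 - 22)/H - 43287/(-47416) = (2/3)/(-5) - 43287/(-47416) = (2/3)*(-1/5) - 43287*(-1/47416) = -2/15 + 43287/47416 = 554473/711240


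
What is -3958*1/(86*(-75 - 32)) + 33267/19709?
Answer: 192065578/90681109 ≈ 2.1180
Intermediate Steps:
-3958*1/(86*(-75 - 32)) + 33267/19709 = -3958/(86*(-107)) + 33267*(1/19709) = -3958/(-9202) + 33267/19709 = -3958*(-1/9202) + 33267/19709 = 1979/4601 + 33267/19709 = 192065578/90681109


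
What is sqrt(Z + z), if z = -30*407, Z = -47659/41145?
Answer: I*sqrt(20672404544805)/41145 ≈ 110.5*I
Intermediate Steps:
Z = -47659/41145 (Z = -47659*1/41145 = -47659/41145 ≈ -1.1583)
z = -12210
sqrt(Z + z) = sqrt(-47659/41145 - 12210) = sqrt(-502428109/41145) = I*sqrt(20672404544805)/41145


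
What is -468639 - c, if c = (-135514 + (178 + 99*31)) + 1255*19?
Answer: -360217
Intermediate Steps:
c = -108422 (c = (-135514 + (178 + 3069)) + 23845 = (-135514 + 3247) + 23845 = -132267 + 23845 = -108422)
-468639 - c = -468639 - 1*(-108422) = -468639 + 108422 = -360217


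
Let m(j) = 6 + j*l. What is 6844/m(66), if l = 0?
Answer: 3422/3 ≈ 1140.7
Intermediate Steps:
m(j) = 6 (m(j) = 6 + j*0 = 6 + 0 = 6)
6844/m(66) = 6844/6 = 6844*(1/6) = 3422/3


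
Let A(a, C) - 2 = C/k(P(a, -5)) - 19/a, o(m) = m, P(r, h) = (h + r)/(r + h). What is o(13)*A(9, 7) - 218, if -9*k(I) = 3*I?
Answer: -4432/9 ≈ -492.44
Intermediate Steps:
P(r, h) = 1 (P(r, h) = (h + r)/(h + r) = 1)
k(I) = -I/3
A(a, C) = 2 - 19/a - 3*C (A(a, C) = 2 + (C/((-⅓*1)) - 19/a) = 2 + (C/(-⅓) - 19/a) = 2 + (C*(-3) - 19/a) = 2 + (-3*C - 19/a) = 2 + (-19/a - 3*C) = 2 - 19/a - 3*C)
o(13)*A(9, 7) - 218 = 13*(2 - 19/9 - 3*7) - 218 = 13*(2 - 19*⅑ - 21) - 218 = 13*(2 - 19/9 - 21) - 218 = 13*(-190/9) - 218 = -2470/9 - 218 = -4432/9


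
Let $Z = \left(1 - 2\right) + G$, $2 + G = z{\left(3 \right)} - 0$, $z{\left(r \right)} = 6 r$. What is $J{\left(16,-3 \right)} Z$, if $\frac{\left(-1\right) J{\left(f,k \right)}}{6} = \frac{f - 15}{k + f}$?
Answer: $- \frac{90}{13} \approx -6.9231$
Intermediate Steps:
$G = 16$ ($G = -2 + \left(6 \cdot 3 - 0\right) = -2 + \left(18 + 0\right) = -2 + 18 = 16$)
$J{\left(f,k \right)} = - \frac{6 \left(-15 + f\right)}{f + k}$ ($J{\left(f,k \right)} = - 6 \frac{f - 15}{k + f} = - 6 \frac{-15 + f}{f + k} = - \frac{6 \left(-15 + f\right)}{f + k}$)
$Z = 15$ ($Z = \left(1 - 2\right) + 16 = -1 + 16 = 15$)
$J{\left(16,-3 \right)} Z = \frac{6 \left(15 - 16\right)}{16 - 3} \cdot 15 = \frac{6 \left(15 - 16\right)}{13} \cdot 15 = 6 \cdot \frac{1}{13} \left(-1\right) 15 = \left(- \frac{6}{13}\right) 15 = - \frac{90}{13}$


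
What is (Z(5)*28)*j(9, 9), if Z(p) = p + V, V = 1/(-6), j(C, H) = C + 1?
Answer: 4060/3 ≈ 1353.3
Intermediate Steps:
j(C, H) = 1 + C
V = -1/6 ≈ -0.16667
Z(p) = -1/6 + p (Z(p) = p - 1/6 = -1/6 + p)
(Z(5)*28)*j(9, 9) = ((-1/6 + 5)*28)*(1 + 9) = ((29/6)*28)*10 = (406/3)*10 = 4060/3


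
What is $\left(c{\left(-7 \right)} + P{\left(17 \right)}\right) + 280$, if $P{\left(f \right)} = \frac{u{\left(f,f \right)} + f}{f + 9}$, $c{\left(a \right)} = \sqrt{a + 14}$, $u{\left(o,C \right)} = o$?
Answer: $\frac{3657}{13} + \sqrt{7} \approx 283.95$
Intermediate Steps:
$c{\left(a \right)} = \sqrt{14 + a}$
$P{\left(f \right)} = \frac{2 f}{9 + f}$ ($P{\left(f \right)} = \frac{f + f}{f + 9} = \frac{2 f}{9 + f}$)
$\left(c{\left(-7 \right)} + P{\left(17 \right)}\right) + 280 = \left(\sqrt{14 - 7} + 2 \cdot 17 \frac{1}{9 + 17}\right) + 280 = \left(\sqrt{7} + 2 \cdot 17 \cdot \frac{1}{26}\right) + 280 = \left(\sqrt{7} + \frac{17}{13}\right) + 280 = \left(\frac{17}{13} + \sqrt{7}\right) + 280 = \frac{3657}{13} + \sqrt{7}$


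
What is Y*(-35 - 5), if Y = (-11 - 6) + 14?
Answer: 120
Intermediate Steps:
Y = -3 (Y = -17 + 14 = -3)
Y*(-35 - 5) = -3*(-35 - 5) = -3*(-40) = 120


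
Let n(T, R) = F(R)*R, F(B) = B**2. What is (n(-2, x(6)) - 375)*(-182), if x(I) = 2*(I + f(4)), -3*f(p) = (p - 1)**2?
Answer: 28938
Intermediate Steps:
f(p) = -(-1 + p)**2/3 (f(p) = -(p - 1)**2/3 = -(-1 + p)**2/3)
x(I) = -6 + 2*I (x(I) = 2*(I - (-1 + 4)**2/3) = 2*(I - 1/3*3**2) = 2*(I - 1/3*9) = 2*(I - 3) = 2*(-3 + I) = -6 + 2*I)
n(T, R) = R**3 (n(T, R) = R**2*R = R**3)
(n(-2, x(6)) - 375)*(-182) = ((-6 + 2*6)**3 - 375)*(-182) = ((-6 + 12)**3 - 375)*(-182) = (6**3 - 375)*(-182) = (216 - 375)*(-182) = -159*(-182) = 28938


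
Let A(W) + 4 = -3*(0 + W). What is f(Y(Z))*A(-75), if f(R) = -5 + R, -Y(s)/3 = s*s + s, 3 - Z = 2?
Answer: -2431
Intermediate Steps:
Z = 1 (Z = 3 - 1*2 = 3 - 2 = 1)
Y(s) = -3*s - 3*s² (Y(s) = -3*(s*s + s) = -3*(s² + s) = -3*(s + s²) = -3*s - 3*s²)
A(W) = -4 - 3*W (A(W) = -4 - 3*(0 + W) = -4 - 3*W)
f(Y(Z))*A(-75) = (-5 - 3*1*(1 + 1))*(-4 - 3*(-75)) = (-5 - 3*1*2)*(-4 + 225) = (-5 - 6)*221 = -11*221 = -2431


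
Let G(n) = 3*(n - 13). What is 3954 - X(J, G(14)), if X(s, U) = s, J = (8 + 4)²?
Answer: 3810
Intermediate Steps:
J = 144 (J = 12² = 144)
G(n) = -39 + 3*n (G(n) = 3*(-13 + n) = -39 + 3*n)
3954 - X(J, G(14)) = 3954 - 1*144 = 3954 - 144 = 3810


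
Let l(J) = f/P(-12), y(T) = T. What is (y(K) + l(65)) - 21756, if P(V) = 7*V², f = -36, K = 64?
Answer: -607377/28 ≈ -21692.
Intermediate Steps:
l(J) = -1/28 (l(J) = -36/(7*(-12)²) = -36/(7*144) = -36/1008 = -36*1/1008 = -1/28)
(y(K) + l(65)) - 21756 = (64 - 1/28) - 21756 = 1791/28 - 21756 = -607377/28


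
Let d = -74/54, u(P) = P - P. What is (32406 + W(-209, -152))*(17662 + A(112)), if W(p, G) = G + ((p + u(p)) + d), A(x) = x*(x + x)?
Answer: 4109595500/3 ≈ 1.3699e+9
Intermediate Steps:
u(P) = 0
d = -37/27 (d = -74*1/54 = -37/27 ≈ -1.3704)
A(x) = 2*x² (A(x) = x*(2*x) = 2*x²)
W(p, G) = -37/27 + G + p (W(p, G) = G + ((p + 0) - 37/27) = G + (p - 37/27) = G + (-37/27 + p) = -37/27 + G + p)
(32406 + W(-209, -152))*(17662 + A(112)) = (32406 + (-37/27 - 152 - 209))*(17662 + 2*112²) = (32406 - 9784/27)*(17662 + 2*12544) = 865178*(17662 + 25088)/27 = (865178/27)*42750 = 4109595500/3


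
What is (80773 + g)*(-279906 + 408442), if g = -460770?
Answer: -48843294392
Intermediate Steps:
(80773 + g)*(-279906 + 408442) = (80773 - 460770)*(-279906 + 408442) = -379997*128536 = -48843294392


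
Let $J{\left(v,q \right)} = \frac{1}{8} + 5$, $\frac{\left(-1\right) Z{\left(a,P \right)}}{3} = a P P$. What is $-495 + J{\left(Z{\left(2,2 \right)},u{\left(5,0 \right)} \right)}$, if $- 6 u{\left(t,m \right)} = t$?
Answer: $- \frac{3919}{8} \approx -489.88$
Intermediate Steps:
$Z{\left(a,P \right)} = - 3 a P^{2}$ ($Z{\left(a,P \right)} = - 3 a P P = - 3 P a P = - 3 a P^{2}$)
$u{\left(t,m \right)} = - \frac{t}{6}$
$J{\left(v,q \right)} = \frac{41}{8}$ ($J{\left(v,q \right)} = \frac{1}{8} + 5 = \frac{41}{8}$)
$-495 + J{\left(Z{\left(2,2 \right)},u{\left(5,0 \right)} \right)} = -495 + \frac{41}{8} = - \frac{3919}{8}$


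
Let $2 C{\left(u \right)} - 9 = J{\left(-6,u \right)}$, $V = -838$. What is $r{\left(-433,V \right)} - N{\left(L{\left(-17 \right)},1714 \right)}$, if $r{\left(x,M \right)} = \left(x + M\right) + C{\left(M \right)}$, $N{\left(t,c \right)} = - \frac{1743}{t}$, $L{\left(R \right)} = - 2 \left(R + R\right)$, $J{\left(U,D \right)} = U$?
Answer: $- \frac{84583}{68} \approx -1243.9$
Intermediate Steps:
$C{\left(u \right)} = \frac{3}{2}$ ($C{\left(u \right)} = \frac{9}{2} + \frac{1}{2} \left(-6\right) = \frac{9}{2} - 3 = \frac{3}{2}$)
$L{\left(R \right)} = - 4 R$ ($L{\left(R \right)} = - 2 \cdot 2 R = - 4 R$)
$r{\left(x,M \right)} = \frac{3}{2} + M + x$ ($r{\left(x,M \right)} = \left(x + M\right) + \frac{3}{2} = \left(M + x\right) + \frac{3}{2} = \frac{3}{2} + M + x$)
$r{\left(-433,V \right)} - N{\left(L{\left(-17 \right)},1714 \right)} = \left(\frac{3}{2} - 838 - 433\right) - - \frac{1743}{\left(-4\right) \left(-17\right)} = - \frac{2539}{2} - - \frac{1743}{68} = - \frac{2539}{2} + \frac{1743}{68} = - \frac{84583}{68}$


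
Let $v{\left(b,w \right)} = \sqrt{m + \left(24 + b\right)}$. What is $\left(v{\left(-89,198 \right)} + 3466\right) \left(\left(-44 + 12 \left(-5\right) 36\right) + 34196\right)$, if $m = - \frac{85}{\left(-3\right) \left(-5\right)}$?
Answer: $110884272 + 21328 i \sqrt{159} \approx 1.1088 \cdot 10^{8} + 2.6894 \cdot 10^{5} i$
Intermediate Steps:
$m = - \frac{17}{3}$ ($m = - \frac{85}{15} = \left(-85\right) \frac{1}{15} = - \frac{17}{3} \approx -5.6667$)
$v{\left(b,w \right)} = \sqrt{\frac{55}{3} + b}$ ($v{\left(b,w \right)} = \sqrt{- \frac{17}{3} + \left(24 + b\right)} = \sqrt{\frac{55}{3} + b}$)
$\left(v{\left(-89,198 \right)} + 3466\right) \left(\left(-44 + 12 \left(-5\right) 36\right) + 34196\right) = \left(\frac{\sqrt{165 + 9 \left(-89\right)}}{3} + 3466\right) \left(\left(-44 + 12 \left(-5\right) 36\right) + 34196\right) = \left(\frac{\sqrt{165 - 801}}{3} + 3466\right) \left(\left(-44 - 2160\right) + 34196\right) = \left(\frac{\sqrt{-636}}{3} + 3466\right) \left(\left(-44 - 2160\right) + 34196\right) = \left(\frac{2 i \sqrt{159}}{3} + 3466\right) \left(-2204 + 34196\right) = \left(\frac{2 i \sqrt{159}}{3} + 3466\right) 31992 = \left(3466 + \frac{2 i \sqrt{159}}{3}\right) 31992 = 110884272 + 21328 i \sqrt{159}$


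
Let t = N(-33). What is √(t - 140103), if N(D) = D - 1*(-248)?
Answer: 4*I*√8743 ≈ 374.02*I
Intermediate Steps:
N(D) = 248 + D (N(D) = D + 248 = 248 + D)
t = 215 (t = 248 - 33 = 215)
√(t - 140103) = √(215 - 140103) = √(-139888) = 4*I*√8743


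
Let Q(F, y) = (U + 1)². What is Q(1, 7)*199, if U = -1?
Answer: 0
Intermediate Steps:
Q(F, y) = 0 (Q(F, y) = (-1 + 1)² = 0² = 0)
Q(1, 7)*199 = 0*199 = 0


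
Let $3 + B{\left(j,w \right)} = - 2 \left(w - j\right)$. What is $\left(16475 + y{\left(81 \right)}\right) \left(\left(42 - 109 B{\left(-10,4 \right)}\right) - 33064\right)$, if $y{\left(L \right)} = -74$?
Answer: $-486174843$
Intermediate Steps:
$B{\left(j,w \right)} = -3 - 2 w + 2 j$ ($B{\left(j,w \right)} = -3 - 2 \left(w - j\right) = -3 + \left(- 2 w + 2 j\right) = -3 - 2 w + 2 j$)
$\left(16475 + y{\left(81 \right)}\right) \left(\left(42 - 109 B{\left(-10,4 \right)}\right) - 33064\right) = \left(16475 - 74\right) \left(\left(42 - 109 \left(-3 - 8 + 2 \left(-10\right)\right)\right) - 33064\right) = 16401 \left(\left(42 - 109 \left(-3 - 8 - 20\right)\right) - 33064\right) = 16401 \left(\left(42 - -3379\right) - 33064\right) = 16401 \left(\left(42 + 3379\right) - 33064\right) = 16401 \left(3421 - 33064\right) = 16401 \left(-29643\right) = -486174843$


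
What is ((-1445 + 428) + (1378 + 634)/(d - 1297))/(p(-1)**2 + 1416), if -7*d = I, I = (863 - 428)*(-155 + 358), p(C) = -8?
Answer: -3537629/5147440 ≈ -0.68726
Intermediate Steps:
I = 88305 (I = 435*203 = 88305)
d = -12615 (d = -1/7*88305 = -12615)
((-1445 + 428) + (1378 + 634)/(d - 1297))/(p(-1)**2 + 1416) = ((-1445 + 428) + (1378 + 634)/(-12615 - 1297))/((-8)**2 + 1416) = (-1017 + 2012/(-13912))/(64 + 1416) = (-1017 + 2012*(-1/13912))/1480 = (-1017 - 503/3478)*(1/1480) = -3537629/3478*1/1480 = -3537629/5147440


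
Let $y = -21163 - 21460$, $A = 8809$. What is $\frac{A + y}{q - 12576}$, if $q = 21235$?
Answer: $- \frac{33814}{8659} \approx -3.9051$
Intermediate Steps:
$y = -42623$ ($y = -21163 - 21460 = -42623$)
$\frac{A + y}{q - 12576} = \frac{8809 - 42623}{21235 - 12576} = - \frac{33814}{8659}$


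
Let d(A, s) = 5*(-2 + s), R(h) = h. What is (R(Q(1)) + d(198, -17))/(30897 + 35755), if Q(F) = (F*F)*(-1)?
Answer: -24/16663 ≈ -0.0014403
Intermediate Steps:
Q(F) = -F² (Q(F) = F²*(-1) = -F²)
d(A, s) = -10 + 5*s
(R(Q(1)) + d(198, -17))/(30897 + 35755) = (-1*1² + (-10 + 5*(-17)))/(30897 + 35755) = (-1*1 + (-10 - 85))/66652 = (-1 - 95)*(1/66652) = -96*1/66652 = -24/16663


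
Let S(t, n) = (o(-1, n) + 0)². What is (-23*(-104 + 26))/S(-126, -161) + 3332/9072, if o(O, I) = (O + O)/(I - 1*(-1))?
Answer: 3720038519/324 ≈ 1.1482e+7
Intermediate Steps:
o(O, I) = 2*O/(1 + I) (o(O, I) = (2*O)/(I + 1) = (2*O)/(1 + I) = 2*O/(1 + I))
S(t, n) = 4/(1 + n)² (S(t, n) = (2*(-1)/(1 + n) + 0)² = (-2/(1 + n) + 0)² = (-2/(1 + n))² = 4/(1 + n)²)
(-23*(-104 + 26))/S(-126, -161) + 3332/9072 = (-23*(-104 + 26))/((4/(1 - 161)²)) + 3332/9072 = (-23*(-78))/((4/(-160)²)) + 3332*(1/9072) = 1794/((4*(1/25600))) + 119/324 = 1794/(1/6400) + 119/324 = 1794*6400 + 119/324 = 11481600 + 119/324 = 3720038519/324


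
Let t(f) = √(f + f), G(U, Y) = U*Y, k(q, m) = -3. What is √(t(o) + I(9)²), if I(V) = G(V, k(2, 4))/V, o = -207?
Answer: √(9 + 3*I*√46) ≈ 3.9528 + 2.5738*I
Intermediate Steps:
I(V) = -3 (I(V) = (V*(-3))/V = (-3*V)/V = -3)
t(f) = √2*√f (t(f) = √(2*f) = √2*√f)
√(t(o) + I(9)²) = √(√2*√(-207) + (-3)²) = √(√2*(3*I*√23) + 9) = √(3*I*√46 + 9) = √(9 + 3*I*√46)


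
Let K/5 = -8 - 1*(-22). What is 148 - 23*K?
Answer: -1462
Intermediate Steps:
K = 70 (K = 5*(-8 - 1*(-22)) = 5*(-8 + 22) = 5*14 = 70)
148 - 23*K = 148 - 23*70 = 148 - 1610 = -1462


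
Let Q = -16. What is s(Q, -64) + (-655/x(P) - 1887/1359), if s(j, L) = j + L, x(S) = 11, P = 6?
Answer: -702274/4983 ≈ -140.93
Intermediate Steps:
s(j, L) = L + j
s(Q, -64) + (-655/x(P) - 1887/1359) = (-64 - 16) + (-655/11 - 1887/1359) = -80 + (-655*1/11 - 1887*1/1359) = -80 + (-655/11 - 629/453) = -80 - 303634/4983 = -702274/4983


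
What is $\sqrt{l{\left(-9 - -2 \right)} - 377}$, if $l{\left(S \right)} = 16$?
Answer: $19 i \approx 19.0 i$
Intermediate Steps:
$\sqrt{l{\left(-9 - -2 \right)} - 377} = \sqrt{16 - 377} = \sqrt{-361} = 19 i$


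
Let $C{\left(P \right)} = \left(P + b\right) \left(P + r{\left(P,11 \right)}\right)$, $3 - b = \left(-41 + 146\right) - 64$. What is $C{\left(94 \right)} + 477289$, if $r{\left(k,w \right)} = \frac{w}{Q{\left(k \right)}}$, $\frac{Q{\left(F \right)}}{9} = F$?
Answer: $\frac{204120227}{423} \approx 4.8255 \cdot 10^{5}$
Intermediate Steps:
$Q{\left(F \right)} = 9 F$
$r{\left(k,w \right)} = \frac{w}{9 k}$
$b = -38$ ($b = 3 - \left(\left(-41 + 146\right) - 64\right) = 3 - \left(105 - 64\right) = 3 - 41 = -38$)
$C{\left(P \right)} = \left(-38 + P\right) \left(P + \frac{11}{9 P}\right)$ ($C{\left(P \right)} = \left(P - 38\right) \left(P + \frac{1}{9} \cdot 11 \frac{1}{P}\right) = \left(-38 + P\right) \left(P + \frac{11}{9 P}\right)$)
$C{\left(94 \right)} + 477289 = \left(\frac{11}{9} + 94^{2} - 3572 - \frac{418}{9 \cdot 94}\right) + 477289 = \left(\frac{11}{9} + 8836 - 3572 - \frac{209}{423}\right) + 477289 = \frac{2226980}{423} + 477289 = \frac{204120227}{423}$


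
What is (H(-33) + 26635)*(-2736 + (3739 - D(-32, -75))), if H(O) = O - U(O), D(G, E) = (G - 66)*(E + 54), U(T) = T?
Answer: -28099925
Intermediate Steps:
D(G, E) = (-66 + G)*(54 + E)
H(O) = 0 (H(O) = O - O = 0)
(H(-33) + 26635)*(-2736 + (3739 - D(-32, -75))) = (0 + 26635)*(-2736 + (3739 - (-3564 - 66*(-75) + 54*(-32) - 75*(-32)))) = 26635*(-2736 + (3739 - (-3564 + 4950 - 1728 + 2400))) = 26635*(-2736 + (3739 - 1*2058)) = 26635*(-2736 + (3739 - 2058)) = 26635*(-2736 + 1681) = 26635*(-1055) = -28099925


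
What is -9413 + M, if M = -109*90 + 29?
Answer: -19194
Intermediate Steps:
M = -9781 (M = -9810 + 29 = -9781)
-9413 + M = -9413 - 9781 = -19194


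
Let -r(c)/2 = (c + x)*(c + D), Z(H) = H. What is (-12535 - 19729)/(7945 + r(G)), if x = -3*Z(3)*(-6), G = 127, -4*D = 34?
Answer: 4033/4369 ≈ 0.92309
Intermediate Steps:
D = -17/2 (D = -¼*34 = -17/2 ≈ -8.5000)
x = 54 (x = -3*3*(-6) = -9*(-6) = 54)
r(c) = -2*(54 + c)*(-17/2 + c) (r(c) = -2*(c + 54)*(c - 17/2) = -2*(54 + c)*(-17/2 + c))
(-12535 - 19729)/(7945 + r(G)) = (-12535 - 19729)/(7945 + (918 - 91*127 - 2*127²)) = -32264/(7945 + (918 - 11557 - 2*16129)) = -32264/(7945 + (918 - 11557 - 32258)) = -32264/(7945 - 42897) = -32264/(-34952) = -32264*(-1/34952) = 4033/4369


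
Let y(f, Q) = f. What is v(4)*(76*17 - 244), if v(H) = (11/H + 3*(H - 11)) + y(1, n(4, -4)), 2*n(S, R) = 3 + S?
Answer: -18078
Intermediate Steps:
n(S, R) = 3/2 + S/2 (n(S, R) = (3 + S)/2 = 3/2 + S/2)
v(H) = -32 + 3*H + 11/H (v(H) = (11/H + 3*(H - 11)) + 1 = (11/H + 3*(-11 + H)) + 1 = (11/H + (-33 + 3*H)) + 1 = (-33 + 3*H + 11/H) + 1 = -32 + 3*H + 11/H)
v(4)*(76*17 - 244) = (-32 + 3*4 + 11/4)*(76*17 - 244) = (-32 + 12 + 11*(¼))*(1292 - 244) = (-32 + 12 + 11/4)*1048 = -69/4*1048 = -18078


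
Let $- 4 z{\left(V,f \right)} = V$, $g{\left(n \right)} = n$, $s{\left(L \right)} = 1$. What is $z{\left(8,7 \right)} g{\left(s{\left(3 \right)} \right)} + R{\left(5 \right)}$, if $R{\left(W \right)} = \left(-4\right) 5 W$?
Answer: $-102$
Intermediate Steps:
$R{\left(W \right)} = - 20 W$
$z{\left(V,f \right)} = - \frac{V}{4}$
$z{\left(8,7 \right)} g{\left(s{\left(3 \right)} \right)} + R{\left(5 \right)} = \left(- \frac{1}{4}\right) 8 \cdot 1 - 100 = \left(-2\right) 1 - 100 = -2 - 100 = -102$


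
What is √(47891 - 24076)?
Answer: √23815 ≈ 154.32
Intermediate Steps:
√(47891 - 24076) = √23815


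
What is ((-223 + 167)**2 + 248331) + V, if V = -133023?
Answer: 118444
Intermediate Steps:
((-223 + 167)**2 + 248331) + V = ((-223 + 167)**2 + 248331) - 133023 = ((-56)**2 + 248331) - 133023 = (3136 + 248331) - 133023 = 251467 - 133023 = 118444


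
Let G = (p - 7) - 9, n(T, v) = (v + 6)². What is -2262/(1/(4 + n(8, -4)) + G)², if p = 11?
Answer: -3712/39 ≈ -95.179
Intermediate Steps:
n(T, v) = (6 + v)²
G = -5 (G = (11 - 7) - 9 = 4 - 9 = -5)
-2262/(1/(4 + n(8, -4)) + G)² = -2262/(1/(4 + (6 - 4)²) - 5)² = -2262/(1/(4 + 2²) - 5)² = -2262/(1/(4 + 4) - 5)² = -2262/(1/8 - 5)² = -2262/(⅛ - 5)² = -2262/((-39/8)²) = -2262/1521/64 = -2262*64/1521 = -3712/39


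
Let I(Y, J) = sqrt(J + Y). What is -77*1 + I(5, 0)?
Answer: -77 + sqrt(5) ≈ -74.764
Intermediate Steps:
-77*1 + I(5, 0) = -77*1 + sqrt(0 + 5) = -77 + sqrt(5)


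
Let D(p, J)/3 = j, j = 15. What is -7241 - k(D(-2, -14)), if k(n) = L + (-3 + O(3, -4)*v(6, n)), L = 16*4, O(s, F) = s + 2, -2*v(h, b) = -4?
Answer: -7312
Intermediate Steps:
v(h, b) = 2 (v(h, b) = -½*(-4) = 2)
O(s, F) = 2 + s
D(p, J) = 45 (D(p, J) = 3*15 = 45)
L = 64
k(n) = 71 (k(n) = 64 + (-3 + (2 + 3)*2) = 64 + (-3 + 5*2) = 64 + (-3 + 10) = 64 + 7 = 71)
-7241 - k(D(-2, -14)) = -7241 - 1*71 = -7241 - 71 = -7312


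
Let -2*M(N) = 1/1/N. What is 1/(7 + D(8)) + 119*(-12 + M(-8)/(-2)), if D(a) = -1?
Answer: -9995/6 ≈ -1665.8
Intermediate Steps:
M(N) = -N/2 (M(N) = -1/(2*(1/N)) = -N/2)
1/(7 + D(8)) + 119*(-12 + M(-8)/(-2)) = 1/(7 - 1) + 119*(-12 - 1/2*(-8)/(-2)) = 1/6 + 119*(-12 + 4*(-1/2)) = 1/6 + 119*(-12 - 2) = 1/6 + 119*(-14) = 1/6 - 1666 = -9995/6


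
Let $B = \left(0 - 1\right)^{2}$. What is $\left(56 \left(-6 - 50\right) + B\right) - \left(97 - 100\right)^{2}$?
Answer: $-3144$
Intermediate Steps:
$B = 1$ ($B = \left(-1\right)^{2} = 1$)
$\left(56 \left(-6 - 50\right) + B\right) - \left(97 - 100\right)^{2} = \left(56 \left(-6 - 50\right) + 1\right) - \left(97 - 100\right)^{2} = \left(56 \left(-56\right) + 1\right) - \left(-3\right)^{2} = \left(-3136 + 1\right) - 9 = -3135 - 9 = -3144$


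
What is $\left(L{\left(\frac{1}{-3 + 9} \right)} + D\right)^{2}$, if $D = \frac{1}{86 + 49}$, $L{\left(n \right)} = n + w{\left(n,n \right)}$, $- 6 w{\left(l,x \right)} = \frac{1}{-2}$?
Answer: $\frac{19321}{291600} \approx 0.066259$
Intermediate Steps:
$w{\left(l,x \right)} = \frac{1}{12}$ ($w{\left(l,x \right)} = - \frac{1}{6 \left(-2\right)} = \left(- \frac{1}{6}\right) \left(- \frac{1}{2}\right) = \frac{1}{12}$)
$L{\left(n \right)} = \frac{1}{12} + n$ ($L{\left(n \right)} = n + \frac{1}{12} = \frac{1}{12} + n$)
$D = \frac{1}{135} \approx 0.0074074$
$\left(L{\left(\frac{1}{-3 + 9} \right)} + D\right)^{2} = \left(\left(\frac{1}{12} + \frac{1}{-3 + 9}\right) + \frac{1}{135}\right)^{2} = \left(\left(\frac{1}{12} + \frac{1}{6}\right) + \frac{1}{135}\right)^{2} = \left(\frac{1}{4} + \frac{1}{135}\right)^{2} = \left(\frac{139}{540}\right)^{2} = \frac{19321}{291600}$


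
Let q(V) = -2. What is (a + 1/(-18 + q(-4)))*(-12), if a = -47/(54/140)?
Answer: 65827/45 ≈ 1462.8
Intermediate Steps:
a = -3290/27 (a = -47/(54*(1/140)) = -47/27/70 = -47*70/27 = -3290/27 ≈ -121.85)
(a + 1/(-18 + q(-4)))*(-12) = (-3290/27 + 1/(-18 - 2))*(-12) = (-3290/27 + 1/(-20))*(-12) = (-3290/27 - 1/20)*(-12) = -65827/540*(-12) = 65827/45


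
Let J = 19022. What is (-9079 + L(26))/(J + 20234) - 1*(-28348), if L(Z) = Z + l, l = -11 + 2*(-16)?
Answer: 139102499/4907 ≈ 28348.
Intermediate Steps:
l = -43 (l = -11 - 32 = -43)
L(Z) = -43 + Z (L(Z) = Z - 43 = -43 + Z)
(-9079 + L(26))/(J + 20234) - 1*(-28348) = (-9079 + (-43 + 26))/(19022 + 20234) - 1*(-28348) = (-9079 - 17)/39256 + 28348 = -9096*1/39256 + 28348 = -1137/4907 + 28348 = 139102499/4907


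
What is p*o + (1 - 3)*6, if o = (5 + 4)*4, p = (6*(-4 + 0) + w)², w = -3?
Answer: 26232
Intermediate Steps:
p = 729 (p = (6*(-4 + 0) - 3)² = (6*(-4) - 3)² = (-24 - 3)² = (-27)² = 729)
o = 36 (o = 9*4 = 36)
p*o + (1 - 3)*6 = 729*36 + (1 - 3)*6 = 26244 - 2*6 = 26244 - 12 = 26232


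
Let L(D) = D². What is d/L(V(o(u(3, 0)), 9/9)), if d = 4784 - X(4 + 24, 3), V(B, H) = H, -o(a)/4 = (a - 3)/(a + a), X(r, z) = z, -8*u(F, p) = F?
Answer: 4781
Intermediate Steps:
u(F, p) = -F/8
o(a) = -2*(-3 + a)/a (o(a) = -4*(a - 3)/(a + a) = -4*(-3 + a)/(2*a) = -4*(-3 + a)*1/(2*a) = -2*(-3 + a)/a)
d = 4781 (d = 4784 - 1*3 = 4784 - 3 = 4781)
d/L(V(o(u(3, 0)), 9/9)) = 4781/((9/9)²) = 4781/((9*(⅑))²) = 4781/(1²) = 4781/1 = 4781*1 = 4781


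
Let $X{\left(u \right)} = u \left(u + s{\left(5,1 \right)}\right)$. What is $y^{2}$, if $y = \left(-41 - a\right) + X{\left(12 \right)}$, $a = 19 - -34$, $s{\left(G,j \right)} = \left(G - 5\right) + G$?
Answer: $12100$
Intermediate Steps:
$s{\left(G,j \right)} = -5 + 2 G$ ($s{\left(G,j \right)} = \left(-5 + G\right) + G = -5 + 2 G$)
$a = 53$ ($a = 19 + 34 = 53$)
$X{\left(u \right)} = u \left(5 + u\right)$ ($X{\left(u \right)} = u \left(u + \left(-5 + 2 \cdot 5\right)\right) = u \left(u + \left(-5 + 10\right)\right) = u \left(u + 5\right) = u \left(5 + u\right)$)
$y = 110$ ($y = \left(-41 - 53\right) + 12 \left(5 + 12\right) = \left(-41 - 53\right) + 12 \cdot 17 = -94 + 204 = 110$)
$y^{2} = 110^{2} = 12100$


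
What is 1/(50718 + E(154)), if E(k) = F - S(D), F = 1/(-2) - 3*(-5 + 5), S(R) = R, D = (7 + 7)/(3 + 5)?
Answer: 4/202863 ≈ 1.9718e-5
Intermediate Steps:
D = 7/4 (D = 14/8 = 14*(⅛) = 7/4 ≈ 1.7500)
F = -½ (F = -½ - 3*0 = -½ + 0 = -½ ≈ -0.50000)
E(k) = -9/4 (E(k) = -½ - 1*7/4 = -½ - 7/4 = -9/4)
1/(50718 + E(154)) = 1/(50718 - 9/4) = 1/(202863/4) = 4/202863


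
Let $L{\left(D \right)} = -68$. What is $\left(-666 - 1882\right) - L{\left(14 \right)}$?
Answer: $-2480$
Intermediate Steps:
$\left(-666 - 1882\right) - L{\left(14 \right)} = \left(-666 - 1882\right) - -68 = \left(-666 - 1882\right) + 68 = -2548 + 68 = -2480$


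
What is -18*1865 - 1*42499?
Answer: -76069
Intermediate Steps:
-18*1865 - 1*42499 = -33570 - 42499 = -76069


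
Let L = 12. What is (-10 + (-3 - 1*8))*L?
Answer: -252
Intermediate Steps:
(-10 + (-3 - 1*8))*L = (-10 + (-3 - 1*8))*12 = (-10 + (-3 - 8))*12 = (-10 - 11)*12 = -21*12 = -252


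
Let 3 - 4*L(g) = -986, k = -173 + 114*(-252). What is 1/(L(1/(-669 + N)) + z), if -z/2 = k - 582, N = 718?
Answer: 4/236853 ≈ 1.6888e-5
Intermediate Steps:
k = -28901 (k = -173 - 28728 = -28901)
z = 58966 (z = -2*(-28901 - 582) = -2*(-29483) = 58966)
L(g) = 989/4 (L(g) = 3/4 - 1/4*(-986) = 3/4 + 493/2 = 989/4)
1/(L(1/(-669 + N)) + z) = 1/(989/4 + 58966) = 1/(236853/4) = 4/236853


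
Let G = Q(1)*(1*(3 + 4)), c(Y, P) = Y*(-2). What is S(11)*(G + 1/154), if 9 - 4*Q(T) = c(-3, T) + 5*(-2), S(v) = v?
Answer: 7009/28 ≈ 250.32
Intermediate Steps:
c(Y, P) = -2*Y
Q(T) = 13/4 (Q(T) = 9/4 - (-2*(-3) + 5*(-2))/4 = 9/4 - (6 - 10)/4 = 9/4 - ¼*(-4) = 9/4 + 1 = 13/4)
G = 91/4 (G = 13*(1*(3 + 4))/4 = 13*(1*7)/4 = (13/4)*7 = 91/4 ≈ 22.750)
S(11)*(G + 1/154) = 11*(91/4 + 1/154) = 11*(7009/308) = 7009/28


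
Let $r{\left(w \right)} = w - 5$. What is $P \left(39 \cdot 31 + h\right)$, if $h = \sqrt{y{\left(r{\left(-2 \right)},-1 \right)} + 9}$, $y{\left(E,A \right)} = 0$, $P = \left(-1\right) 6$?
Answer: $-7272$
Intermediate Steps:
$P = -6$
$r{\left(w \right)} = -5 + w$ ($r{\left(w \right)} = w - 5 = -5 + w$)
$h = 3$ ($h = \sqrt{0 + 9} = \sqrt{9} = 3$)
$P \left(39 \cdot 31 + h\right) = - 6 \left(39 \cdot 31 + 3\right) = - 6 \left(1209 + 3\right) = \left(-6\right) 1212 = -7272$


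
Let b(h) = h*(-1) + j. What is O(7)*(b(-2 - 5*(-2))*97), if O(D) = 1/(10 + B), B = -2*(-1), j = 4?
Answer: -97/3 ≈ -32.333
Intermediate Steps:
B = 2
O(D) = 1/12 (O(D) = 1/(10 + 2) = 1/12)
b(h) = 4 - h (b(h) = h*(-1) + 4 = -h + 4 = 4 - h)
O(7)*(b(-2 - 5*(-2))*97) = ((4 - (-2 - 5*(-2)))*97)/12 = ((4 - (-2 + 10))*97)/12 = ((4 - 1*8)*97)/12 = ((4 - 8)*97)/12 = (-4*97)/12 = (1/12)*(-388) = -97/3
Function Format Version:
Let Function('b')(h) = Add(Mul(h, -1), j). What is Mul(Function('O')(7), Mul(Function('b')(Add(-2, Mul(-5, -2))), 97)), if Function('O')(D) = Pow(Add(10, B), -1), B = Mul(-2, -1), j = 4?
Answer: Rational(-97, 3) ≈ -32.333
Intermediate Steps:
B = 2
Function('O')(D) = Rational(1, 12) (Function('O')(D) = Pow(Add(10, 2), -1) = Pow(12, -1) = Rational(1, 12))
Function('b')(h) = Add(4, Mul(-1, h)) (Function('b')(h) = Add(Mul(h, -1), 4) = Add(Mul(-1, h), 4) = Add(4, Mul(-1, h)))
Mul(Function('O')(7), Mul(Function('b')(Add(-2, Mul(-5, -2))), 97)) = Mul(Rational(1, 12), Mul(Add(4, Mul(-1, Add(-2, Mul(-5, -2)))), 97)) = Mul(Rational(1, 12), Mul(Add(4, Mul(-1, Add(-2, 10))), 97)) = Mul(Rational(1, 12), Mul(Add(4, Mul(-1, 8)), 97)) = Mul(Rational(1, 12), Mul(Add(4, -8), 97)) = Mul(Rational(1, 12), Mul(-4, 97)) = Mul(Rational(1, 12), -388) = Rational(-97, 3)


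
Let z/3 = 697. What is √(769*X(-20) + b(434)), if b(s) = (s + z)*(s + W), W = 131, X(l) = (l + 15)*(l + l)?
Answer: 5*√63217 ≈ 1257.2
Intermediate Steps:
z = 2091 (z = 3*697 = 2091)
X(l) = 2*l*(15 + l) (X(l) = (15 + l)*(2*l) = 2*l*(15 + l))
b(s) = (131 + s)*(2091 + s) (b(s) = (s + 2091)*(s + 131) = (2091 + s)*(131 + s) = (131 + s)*(2091 + s))
√(769*X(-20) + b(434)) = √(769*(2*(-20)*(15 - 20)) + (273921 + 434² + 2222*434)) = √(769*(2*(-20)*(-5)) + (273921 + 188356 + 964348)) = √(769*200 + 1426625) = √(153800 + 1426625) = √1580425 = 5*√63217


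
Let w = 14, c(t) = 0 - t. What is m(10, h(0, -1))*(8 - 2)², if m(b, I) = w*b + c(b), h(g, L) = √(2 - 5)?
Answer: 4680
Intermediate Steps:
c(t) = -t
h(g, L) = I*√3 (h(g, L) = √(-3) = I*√3)
m(b, I) = 13*b (m(b, I) = 14*b - b = 13*b)
m(10, h(0, -1))*(8 - 2)² = (13*10)*(8 - 2)² = 130*6² = 130*36 = 4680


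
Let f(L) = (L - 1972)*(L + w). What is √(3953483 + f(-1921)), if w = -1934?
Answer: √18960998 ≈ 4354.4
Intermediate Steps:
f(L) = (-1972 + L)*(-1934 + L) (f(L) = (L - 1972)*(L - 1934) = (-1972 + L)*(-1934 + L))
√(3953483 + f(-1921)) = √(3953483 + (3813848 + (-1921)² - 3906*(-1921))) = √(3953483 + (3813848 + 3690241 + 7503426)) = √(3953483 + 15007515) = √18960998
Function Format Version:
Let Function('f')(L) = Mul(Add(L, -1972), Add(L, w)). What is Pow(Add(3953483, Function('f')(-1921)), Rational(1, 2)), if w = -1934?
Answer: Pow(18960998, Rational(1, 2)) ≈ 4354.4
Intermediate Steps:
Function('f')(L) = Mul(Add(-1972, L), Add(-1934, L)) (Function('f')(L) = Mul(Add(L, -1972), Add(L, -1934)) = Mul(Add(-1972, L), Add(-1934, L)))
Pow(Add(3953483, Function('f')(-1921)), Rational(1, 2)) = Pow(Add(3953483, Add(3813848, Pow(-1921, 2), Mul(-3906, -1921))), Rational(1, 2)) = Pow(Add(3953483, Add(3813848, 3690241, 7503426)), Rational(1, 2)) = Pow(Add(3953483, 15007515), Rational(1, 2)) = Pow(18960998, Rational(1, 2))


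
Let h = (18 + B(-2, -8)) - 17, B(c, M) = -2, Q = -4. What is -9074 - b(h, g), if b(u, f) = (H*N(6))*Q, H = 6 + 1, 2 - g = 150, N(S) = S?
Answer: -8906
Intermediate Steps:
g = -148 (g = 2 - 1*150 = 2 - 150 = -148)
H = 7
h = -1 (h = (18 - 2) - 17 = 16 - 17 = -1)
b(u, f) = -168 (b(u, f) = (7*6)*(-4) = 42*(-4) = -168)
-9074 - b(h, g) = -9074 - 1*(-168) = -9074 + 168 = -8906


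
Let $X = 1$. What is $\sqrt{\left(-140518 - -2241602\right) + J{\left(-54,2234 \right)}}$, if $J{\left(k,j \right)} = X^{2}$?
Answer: $\sqrt{2101085} \approx 1449.5$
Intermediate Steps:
$J{\left(k,j \right)} = 1$ ($J{\left(k,j \right)} = 1^{2} = 1$)
$\sqrt{\left(-140518 - -2241602\right) + J{\left(-54,2234 \right)}} = \sqrt{\left(-140518 - -2241602\right) + 1} = \sqrt{\left(-140518 + 2241602\right) + 1} = \sqrt{2101084 + 1} = \sqrt{2101085}$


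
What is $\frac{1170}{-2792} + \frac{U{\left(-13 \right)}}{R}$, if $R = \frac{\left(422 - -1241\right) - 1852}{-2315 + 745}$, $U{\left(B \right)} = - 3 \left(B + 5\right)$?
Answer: $\frac{17496905}{87948} \approx 198.95$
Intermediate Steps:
$U{\left(B \right)} = -15 - 3 B$ ($U{\left(B \right)} = - 3 \left(5 + B\right) = -15 - 3 B$)
$R = \frac{189}{1570}$ ($R = \frac{\left(422 + 1241\right) - 1852}{-1570} = \left(1663 - 1852\right) \left(- \frac{1}{1570}\right) = \left(-189\right) \left(- \frac{1}{1570}\right) = \frac{189}{1570} \approx 0.12038$)
$\frac{1170}{-2792} + \frac{U{\left(-13 \right)}}{R} = \frac{1170}{-2792} + \frac{-15 - -39}{\frac{189}{1570}} = 1170 \left(- \frac{1}{2792}\right) + \left(-15 + 39\right) \frac{1570}{189} = - \frac{585}{1396} + 24 \cdot \frac{1570}{189} = - \frac{585}{1396} + \frac{12560}{63} = \frac{17496905}{87948}$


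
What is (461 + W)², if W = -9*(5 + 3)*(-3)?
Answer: 458329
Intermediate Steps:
W = 216 (W = -72*(-3) = -9*(-24) = 216)
(461 + W)² = (461 + 216)² = 677² = 458329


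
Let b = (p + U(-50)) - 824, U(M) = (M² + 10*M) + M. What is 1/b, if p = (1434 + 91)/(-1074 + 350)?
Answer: 724/813699 ≈ 0.00088976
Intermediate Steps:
U(M) = M² + 11*M
p = -1525/724 (p = 1525/(-724) = 1525*(-1/724) = -1525/724 ≈ -2.1064)
b = 813699/724 (b = (-1525/724 - 50*(11 - 50)) - 824 = (-1525/724 - 50*(-39)) - 824 = (-1525/724 + 1950) - 824 = 1410275/724 - 824 = 813699/724 ≈ 1123.9)
1/b = 1/(813699/724) = 724/813699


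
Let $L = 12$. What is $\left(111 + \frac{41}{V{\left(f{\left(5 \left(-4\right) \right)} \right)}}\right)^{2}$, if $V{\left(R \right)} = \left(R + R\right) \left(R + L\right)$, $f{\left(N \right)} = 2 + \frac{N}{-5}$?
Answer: $\frac{576816289}{46656} \approx 12363.0$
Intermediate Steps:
$f{\left(N \right)} = 2 - \frac{N}{5}$ ($f{\left(N \right)} = 2 + N \left(- \frac{1}{5}\right) = 2 - \frac{N}{5}$)
$V{\left(R \right)} = 2 R \left(12 + R\right)$ ($V{\left(R \right)} = \left(R + R\right) \left(R + 12\right) = 2 R \left(12 + R\right)$)
$\left(111 + \frac{41}{V{\left(f{\left(5 \left(-4\right) \right)} \right)}}\right)^{2} = \left(111 + \frac{41}{2 \left(2 - \frac{5 \left(-4\right)}{5}\right) \left(12 - \left(-2 + \frac{5 \left(-4\right)}{5}\right)\right)}\right)^{2} = \left(111 + \frac{41}{2 \left(2 - -4\right) \left(12 + \left(2 - -4\right)\right)}\right)^{2} = \left(111 + \frac{41}{2 \left(2 + 4\right) \left(12 + \left(2 + 4\right)\right)}\right)^{2} = \left(111 + \frac{41}{2 \cdot 6 \left(12 + 6\right)}\right)^{2} = \left(111 + \frac{41}{2 \cdot 6 \cdot 18}\right)^{2} = \left(111 + \frac{41}{216}\right)^{2} = \left(\frac{24017}{216}\right)^{2} = \frac{576816289}{46656}$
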